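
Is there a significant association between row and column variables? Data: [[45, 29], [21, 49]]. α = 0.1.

χ² = 13.755. df = 1, critical = 2.706. Reject H₀. Variables are dependent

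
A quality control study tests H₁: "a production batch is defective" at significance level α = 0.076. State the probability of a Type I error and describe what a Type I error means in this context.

P(Type I error) = α = 0.076. A Type I error is rejecting H₀ when H₀ is actually true (false positive) — here, concluding that a production batch is defective when in fact this is not the case. Consequence: scrapping a good batch — wasted material and cost for no reason.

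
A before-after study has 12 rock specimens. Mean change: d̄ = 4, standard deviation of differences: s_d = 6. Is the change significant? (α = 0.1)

t = d̄/(s_d/√n) = 4/(6/√12) = 2.309. df = 11, critical t = ±1.796. Reject H₀.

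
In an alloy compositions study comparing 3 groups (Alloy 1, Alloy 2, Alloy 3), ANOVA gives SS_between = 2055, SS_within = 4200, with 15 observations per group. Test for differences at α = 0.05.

df_between = 2, df_within = 42. F = MS_between/MS_within = 1027.5/100.0 = 10.275. F_crit ≈ 3.22. Reject H₀. At least one mean differs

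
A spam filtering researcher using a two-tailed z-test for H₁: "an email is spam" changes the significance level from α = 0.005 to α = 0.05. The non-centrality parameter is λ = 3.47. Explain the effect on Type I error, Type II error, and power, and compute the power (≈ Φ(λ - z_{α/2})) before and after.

Increasing α from 0.005 to 0.05:
• Type I error rate increases (α is the Type I rate by definition).
• Critical value moves from z_{α/2} = 2.807 to 1.96, so power = Φ(λ - z_{α/2}) goes from Φ(3.47 - 2.807) = 0.746 to Φ(3.47 - 1.96) = 0.934.
• Type II error rate β = 1 - power therefore decreases (0.254 → 0.066).
Appropriate when false negatives are costly — here, a spam email lands in the inbox.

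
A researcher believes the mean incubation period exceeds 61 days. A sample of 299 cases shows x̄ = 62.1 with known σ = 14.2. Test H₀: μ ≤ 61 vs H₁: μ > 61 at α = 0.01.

z = 1.339. Critical value: 2.33. Fail to reject H₀.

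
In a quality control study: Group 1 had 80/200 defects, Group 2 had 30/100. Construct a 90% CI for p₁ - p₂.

p̂₁ = 0.4, p̂₂ = 0.3. Difference = 0.1. CI = (0.006, 0.194)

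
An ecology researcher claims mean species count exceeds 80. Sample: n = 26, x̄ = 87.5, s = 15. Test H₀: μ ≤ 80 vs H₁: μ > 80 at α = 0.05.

t = (87.5 - 80)/(15/√26) = 2.55, df = 25. Critical t = 1.708. Reject H₀.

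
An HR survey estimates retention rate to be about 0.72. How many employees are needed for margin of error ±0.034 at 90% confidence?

n = z²p(1-p)/E² = 1.645²×0.72×0.28/0.034² = 471.9 → n = 472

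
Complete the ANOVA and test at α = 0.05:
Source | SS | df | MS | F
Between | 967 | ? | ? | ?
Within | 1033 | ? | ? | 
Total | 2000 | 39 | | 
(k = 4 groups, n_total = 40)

df_between = 3, df_within = 36. MS_between = 322.33, MS_within = 28.69. F = 11.233, F_crit ≈ 2.866. Reject H₀.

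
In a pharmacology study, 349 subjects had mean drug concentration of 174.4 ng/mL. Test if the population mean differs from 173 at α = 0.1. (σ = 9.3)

z = (x̄ - μ₀)/(σ/√n) = (174.4 - 173)/(9.3/√349) = 2.812. Critical value: ±1.645. Since |2.812| > 1.645, Reject H₀.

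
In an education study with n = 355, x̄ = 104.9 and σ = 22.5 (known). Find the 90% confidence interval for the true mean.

CI = x̄ ± z*(σ/√n) = 104.9 ± 1.645(22.5/√355) = 104.9 ± 1.96 = (102.94, 106.86)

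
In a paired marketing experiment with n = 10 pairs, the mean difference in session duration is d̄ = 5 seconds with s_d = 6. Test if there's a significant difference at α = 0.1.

t = d̄/(s_d/√n) = 5/(6/√10) = 2.635. df = 9, critical t = ±1.833. Reject H₀.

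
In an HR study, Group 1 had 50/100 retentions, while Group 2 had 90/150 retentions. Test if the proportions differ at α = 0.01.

p̂₁ = 0.5, p̂₂ = 0.6, pooled p̂ = 0.56. z = -1.56. Critical: ±2.576. Fail to reject H₀.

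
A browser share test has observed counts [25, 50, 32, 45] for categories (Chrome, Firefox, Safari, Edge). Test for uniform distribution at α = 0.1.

Expected = 38 each. χ² = Σ(O-E)²/E = 10.474. df = 3, critical value = 6.251. Reject H₀.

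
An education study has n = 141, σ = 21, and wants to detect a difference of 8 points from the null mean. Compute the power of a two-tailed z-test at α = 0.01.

SE = σ/√n = 21/√141 = 1.769. Non-centrality λ = d/SE = 8/1.769 = 4.524. Power ≈ Φ(λ - z_{α/2}) = Φ(4.524 - 2.576) = Φ(1.948) = 0.974.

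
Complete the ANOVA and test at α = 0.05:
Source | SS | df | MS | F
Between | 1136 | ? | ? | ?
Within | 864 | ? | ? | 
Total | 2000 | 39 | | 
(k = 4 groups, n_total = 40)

df_between = 3, df_within = 36. MS_between = 378.67, MS_within = 24.0. F = 15.778, F_crit ≈ 2.866. Reject H₀.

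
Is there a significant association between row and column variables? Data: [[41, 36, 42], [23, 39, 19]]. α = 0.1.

χ² = 6.883. df = 2, critical = 4.605. Reject H₀. Variables are dependent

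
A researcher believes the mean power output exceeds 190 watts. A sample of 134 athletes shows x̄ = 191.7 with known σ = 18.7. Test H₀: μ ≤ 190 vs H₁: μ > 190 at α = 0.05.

z = 1.052. Critical value: 1.645. Fail to reject H₀.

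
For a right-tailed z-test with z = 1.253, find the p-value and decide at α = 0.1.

p = P(Z > 1.253) = 1 - Φ(1.253) ≈ 0.1051. Since p ≥ 0.1, fail to reject H₀ (not significant) at α = 0.1.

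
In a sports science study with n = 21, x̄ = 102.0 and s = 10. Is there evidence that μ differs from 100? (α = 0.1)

t = (x̄ - μ₀)/(s/√n) = (102.0 - 100)/(10/√21) = 0.917. df = 20, critical t = ±1.725. Fail to reject H₀.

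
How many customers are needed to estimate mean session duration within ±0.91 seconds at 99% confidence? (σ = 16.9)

n = (z*σ/E)² = (2.576×16.9/0.91)² = 2288.7 → n = 2289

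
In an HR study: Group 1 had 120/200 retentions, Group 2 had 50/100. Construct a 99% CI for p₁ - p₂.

p̂₁ = 0.6, p̂₂ = 0.5. Difference = 0.1. CI = (-0.057, 0.257)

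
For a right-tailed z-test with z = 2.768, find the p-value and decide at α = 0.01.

p = P(Z > 2.768) = 1 - Φ(2.768) ≈ 0.0028. Since p < 0.01, reject H₀ (significant) at α = 0.01.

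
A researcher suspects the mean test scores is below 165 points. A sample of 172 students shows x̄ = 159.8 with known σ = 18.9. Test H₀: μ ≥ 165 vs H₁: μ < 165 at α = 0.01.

z = -3.608. Critical value: -2.33. Reject H₀.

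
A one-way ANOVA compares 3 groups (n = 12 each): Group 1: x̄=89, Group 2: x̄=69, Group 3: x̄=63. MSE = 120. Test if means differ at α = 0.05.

Grand mean = 73.67. SS_between = 4448.0, MS_between = 2224.0. F = 18.533, F_crit ≈ 3.285. Reject H₀.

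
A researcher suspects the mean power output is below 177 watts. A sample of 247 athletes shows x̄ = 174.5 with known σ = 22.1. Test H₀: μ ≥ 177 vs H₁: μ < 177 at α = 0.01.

z = -1.778. Critical value: -2.33. Fail to reject H₀.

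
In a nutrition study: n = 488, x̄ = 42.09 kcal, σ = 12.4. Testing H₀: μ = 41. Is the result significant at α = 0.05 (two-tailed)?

z = (42.09 - 41)/(12.4/√488) = 1.942. Since |z| ≤ 1.96, not significant at α = 0.05.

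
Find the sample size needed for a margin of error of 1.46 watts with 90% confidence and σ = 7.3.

n = (z*σ/E)² = (1.645×7.3/1.46)² = 67.7 → n = 68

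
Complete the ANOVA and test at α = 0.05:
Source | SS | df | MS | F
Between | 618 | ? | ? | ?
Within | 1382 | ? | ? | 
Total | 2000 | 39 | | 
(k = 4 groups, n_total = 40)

df_between = 3, df_within = 36. MS_between = 206.0, MS_within = 38.39. F = 5.366, F_crit ≈ 2.866. Reject H₀.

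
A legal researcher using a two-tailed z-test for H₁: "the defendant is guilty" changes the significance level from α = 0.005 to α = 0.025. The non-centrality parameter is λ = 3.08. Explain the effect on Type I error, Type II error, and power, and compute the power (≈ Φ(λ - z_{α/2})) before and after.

Increasing α from 0.005 to 0.025:
• Type I error rate increases (α is the Type I rate by definition).
• Critical value moves from z_{α/2} = 2.807 to 2.241, so power = Φ(λ - z_{α/2}) goes from Φ(3.08 - 2.807) = 0.608 to Φ(3.08 - 2.241) = 0.799.
• Type II error rate β = 1 - power therefore decreases (0.392 → 0.201).
Appropriate when false negatives are costly — here, acquitting a guilty person.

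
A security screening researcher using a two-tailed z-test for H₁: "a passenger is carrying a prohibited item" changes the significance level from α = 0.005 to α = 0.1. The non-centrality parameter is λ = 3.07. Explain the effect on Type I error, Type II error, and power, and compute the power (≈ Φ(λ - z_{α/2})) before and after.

Increasing α from 0.005 to 0.1:
• Type I error rate increases (α is the Type I rate by definition).
• Critical value moves from z_{α/2} = 2.807 to 1.645, so power = Φ(λ - z_{α/2}) goes from Φ(3.07 - 2.807) = 0.604 to Φ(3.07 - 1.645) = 0.923.
• Type II error rate β = 1 - power therefore decreases (0.396 → 0.077).
Appropriate when false negatives are costly — here, letting a prohibited item through — security breach.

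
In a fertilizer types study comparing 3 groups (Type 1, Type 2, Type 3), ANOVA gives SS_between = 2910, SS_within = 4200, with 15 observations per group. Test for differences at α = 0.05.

df_between = 2, df_within = 42. F = MS_between/MS_within = 1455.0/100.0 = 14.55. F_crit ≈ 3.22. Reject H₀. At least one mean differs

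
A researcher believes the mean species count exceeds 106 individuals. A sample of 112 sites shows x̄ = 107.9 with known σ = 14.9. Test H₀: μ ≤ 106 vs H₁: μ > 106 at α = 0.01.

z = 1.35. Critical value: 2.33. Fail to reject H₀.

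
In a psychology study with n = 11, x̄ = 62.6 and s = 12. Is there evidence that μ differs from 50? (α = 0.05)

t = (x̄ - μ₀)/(s/√n) = (62.6 - 50)/(12/√11) = 3.482. df = 10, critical t = ±2.228. Reject H₀.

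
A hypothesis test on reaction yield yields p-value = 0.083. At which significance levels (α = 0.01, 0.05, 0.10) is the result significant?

p = 0.083. Significant at: α = 0.1.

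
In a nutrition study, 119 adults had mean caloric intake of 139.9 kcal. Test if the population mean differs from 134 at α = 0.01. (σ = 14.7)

z = (x̄ - μ₀)/(σ/√n) = (139.9 - 134)/(14.7/√119) = 4.378. Critical value: ±2.576. Since |4.378| > 2.576, Reject H₀.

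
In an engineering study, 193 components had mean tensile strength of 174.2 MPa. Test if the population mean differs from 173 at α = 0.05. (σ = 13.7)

z = (x̄ - μ₀)/(σ/√n) = (174.2 - 173)/(13.7/√193) = 1.217. Critical value: ±1.96. Since |1.217| ≤ 1.96, Fail to reject H₀.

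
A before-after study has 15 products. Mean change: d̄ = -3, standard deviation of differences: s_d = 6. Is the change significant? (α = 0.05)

t = d̄/(s_d/√n) = -3/(6/√15) = -1.936. df = 14, critical t = ±2.145. Fail to reject H₀.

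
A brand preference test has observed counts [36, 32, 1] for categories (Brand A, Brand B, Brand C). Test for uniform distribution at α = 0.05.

Expected = 23 each. χ² = Σ(O-E)²/E = 31.913. df = 2, critical value = 5.991. Reject H₀.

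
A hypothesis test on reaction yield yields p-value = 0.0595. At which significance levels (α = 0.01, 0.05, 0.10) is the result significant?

p = 0.0595. Significant at: α = 0.1.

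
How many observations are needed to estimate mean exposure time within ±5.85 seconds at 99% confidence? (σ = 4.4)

n = (z*σ/E)² = (2.576×4.4/5.85)² = 3.8 → n = 4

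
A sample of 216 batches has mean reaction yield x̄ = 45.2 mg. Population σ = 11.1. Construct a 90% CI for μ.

CI = x̄ ± z*(σ/√n) = 45.2 ± 1.645(11.1/√216) = 45.2 ± 1.24 = (43.96, 46.44)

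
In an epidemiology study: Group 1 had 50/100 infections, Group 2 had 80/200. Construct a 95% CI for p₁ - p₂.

p̂₁ = 0.5, p̂₂ = 0.4. Difference = 0.1. CI = (-0.019, 0.219)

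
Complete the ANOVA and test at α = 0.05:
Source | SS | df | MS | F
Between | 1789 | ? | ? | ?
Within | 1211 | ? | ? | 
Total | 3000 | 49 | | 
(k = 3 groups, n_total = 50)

df_between = 2, df_within = 47. MS_between = 894.5, MS_within = 25.77. F = 34.716, F_crit ≈ 3.195. Reject H₀.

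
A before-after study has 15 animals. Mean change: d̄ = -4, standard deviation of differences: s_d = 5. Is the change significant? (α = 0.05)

t = d̄/(s_d/√n) = -4/(5/√15) = -3.098. df = 14, critical t = ±2.145. Reject H₀.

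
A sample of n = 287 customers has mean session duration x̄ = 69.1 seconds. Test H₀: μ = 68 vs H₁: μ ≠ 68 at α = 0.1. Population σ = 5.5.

z = (x̄ - μ₀)/(σ/√n) = (69.1 - 68)/(5.5/√287) = 3.388. Critical value: ±1.645. Since |3.388| > 1.645, Reject H₀.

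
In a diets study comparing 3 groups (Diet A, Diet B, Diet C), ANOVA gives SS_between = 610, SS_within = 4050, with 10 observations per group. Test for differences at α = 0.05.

df_between = 2, df_within = 27. F = MS_between/MS_within = 305.0/150.0 = 2.033. F_crit ≈ 3.354. Fail to reject H₀.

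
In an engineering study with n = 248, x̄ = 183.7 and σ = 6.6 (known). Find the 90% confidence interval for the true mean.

CI = x̄ ± z*(σ/√n) = 183.7 ± 1.645(6.6/√248) = 183.7 ± 0.69 = (183.01, 184.39)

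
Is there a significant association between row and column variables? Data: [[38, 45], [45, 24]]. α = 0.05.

χ² = 5.741. df = 1, critical = 3.841. Reject H₀. Variables are dependent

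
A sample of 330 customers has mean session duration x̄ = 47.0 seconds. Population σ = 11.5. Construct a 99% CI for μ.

CI = x̄ ± z*(σ/√n) = 47.0 ± 2.576(11.5/√330) = 47.0 ± 1.63 = (45.37, 48.63)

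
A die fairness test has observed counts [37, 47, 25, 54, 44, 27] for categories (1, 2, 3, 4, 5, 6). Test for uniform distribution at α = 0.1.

Expected = 39 each. χ² = Σ(O-E)²/E = 16.872. df = 5, critical value = 9.236. Reject H₀.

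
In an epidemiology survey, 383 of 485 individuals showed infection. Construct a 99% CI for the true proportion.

p̂ = 0.79. CI = p̂ ± z*√(p̂(1-p̂)/n) = (0.742, 0.837)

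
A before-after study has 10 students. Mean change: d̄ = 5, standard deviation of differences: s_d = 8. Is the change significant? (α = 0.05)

t = d̄/(s_d/√n) = 5/(8/√10) = 1.976. df = 9, critical t = ±2.262. Fail to reject H₀.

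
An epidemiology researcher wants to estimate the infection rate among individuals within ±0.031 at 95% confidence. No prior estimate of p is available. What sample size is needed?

Conservative approach: use p = 0.5 (maximizes p(1-p) = 0.25). n = z²(0.25)/E² = 1.96²×0.25/0.031² = 999.4 → n = 1000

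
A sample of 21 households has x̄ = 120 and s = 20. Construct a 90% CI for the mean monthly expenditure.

CI = x̄ ± t*(s/√n) = 120 ± 1.725(20/√21) = (112.47, 127.53)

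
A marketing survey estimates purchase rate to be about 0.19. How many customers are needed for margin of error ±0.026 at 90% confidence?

n = z²p(1-p)/E² = 1.645²×0.19×0.81/0.026² = 616.1 → n = 617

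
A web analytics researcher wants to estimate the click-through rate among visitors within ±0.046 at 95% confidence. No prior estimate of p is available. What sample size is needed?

Conservative approach: use p = 0.5 (maximizes p(1-p) = 0.25). n = z²(0.25)/E² = 1.96²×0.25/0.046² = 453.9 → n = 454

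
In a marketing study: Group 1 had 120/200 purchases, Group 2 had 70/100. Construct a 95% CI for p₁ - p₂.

p̂₁ = 0.6, p̂₂ = 0.7. Difference = -0.1. CI = (-0.213, 0.013)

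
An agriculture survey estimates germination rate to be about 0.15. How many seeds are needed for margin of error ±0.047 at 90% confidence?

n = z²p(1-p)/E² = 1.645²×0.15×0.85/0.047² = 156.2 → n = 157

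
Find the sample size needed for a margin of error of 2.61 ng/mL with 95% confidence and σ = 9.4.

n = (z*σ/E)² = (1.96×9.4/2.61)² = 49.8 → n = 50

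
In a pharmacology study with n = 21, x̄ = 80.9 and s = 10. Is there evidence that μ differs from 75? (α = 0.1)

t = (x̄ - μ₀)/(s/√n) = (80.9 - 75)/(10/√21) = 2.704. df = 20, critical t = ±1.725. Reject H₀.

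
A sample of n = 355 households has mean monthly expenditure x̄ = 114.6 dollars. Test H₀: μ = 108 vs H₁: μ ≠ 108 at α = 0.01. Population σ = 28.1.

z = (x̄ - μ₀)/(σ/√n) = (114.6 - 108)/(28.1/√355) = 4.425. Critical value: ±2.576. Since |4.425| > 2.576, Reject H₀.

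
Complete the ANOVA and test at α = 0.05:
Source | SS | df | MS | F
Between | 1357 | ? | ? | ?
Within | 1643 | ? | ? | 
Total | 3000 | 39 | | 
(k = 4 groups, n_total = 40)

df_between = 3, df_within = 36. MS_between = 452.33, MS_within = 45.64. F = 9.911, F_crit ≈ 2.866. Reject H₀.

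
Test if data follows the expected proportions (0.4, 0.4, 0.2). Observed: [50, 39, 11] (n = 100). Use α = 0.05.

Expected: [40.0, 40.0, 20.0]. χ² = 6.575. df = 2, critical = 5.991. Reject H₀.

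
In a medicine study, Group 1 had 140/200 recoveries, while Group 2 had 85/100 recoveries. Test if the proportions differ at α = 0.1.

p̂₁ = 0.7, p̂₂ = 0.85, pooled p̂ = 0.75. z = -2.828. Critical: ±1.645. Reject H₀.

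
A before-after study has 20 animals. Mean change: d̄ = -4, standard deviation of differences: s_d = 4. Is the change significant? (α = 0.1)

t = d̄/(s_d/√n) = -4/(4/√20) = -4.472. df = 19, critical t = ±1.729. Reject H₀.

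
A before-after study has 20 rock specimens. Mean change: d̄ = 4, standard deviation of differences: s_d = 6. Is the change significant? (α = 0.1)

t = d̄/(s_d/√n) = 4/(6/√20) = 2.981. df = 19, critical t = ±1.729. Reject H₀.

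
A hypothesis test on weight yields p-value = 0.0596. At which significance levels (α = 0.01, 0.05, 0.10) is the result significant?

p = 0.0596. Significant at: α = 0.1.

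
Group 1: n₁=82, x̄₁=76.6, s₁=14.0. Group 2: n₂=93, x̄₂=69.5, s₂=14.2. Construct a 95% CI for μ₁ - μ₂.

Difference = 7.1. SE = √(14.0²/82 + 14.2²/93) = 2.135. CI = (2.92, 11.28)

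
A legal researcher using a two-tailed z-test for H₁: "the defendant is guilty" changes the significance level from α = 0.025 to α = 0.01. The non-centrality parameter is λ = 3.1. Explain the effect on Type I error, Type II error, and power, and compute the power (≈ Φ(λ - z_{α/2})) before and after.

Decreasing α from 0.025 to 0.01:
• Type I error rate decreases (α is the Type I rate by definition).
• Critical value moves from z_{α/2} = 2.241 to 2.576, so power = Φ(λ - z_{α/2}) goes from Φ(3.1 - 2.241) = 0.805 to Φ(3.1 - 2.576) = 0.7.
• Type II error rate β = 1 - power therefore increases (0.195 → 0.3).
Appropriate when false positives are costly — here, convicting an innocent person.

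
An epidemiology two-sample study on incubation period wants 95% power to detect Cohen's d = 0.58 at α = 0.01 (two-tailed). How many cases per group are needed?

z_{α/2} = 2.576, z_β = Φ⁻¹(0.95) = 1.645. For medium effect (d = 0.58): n per group = 2(z_{α/2} + z_β)²/d² = 2(2.576 + 1.645)²/0.58² = 105.9 → 106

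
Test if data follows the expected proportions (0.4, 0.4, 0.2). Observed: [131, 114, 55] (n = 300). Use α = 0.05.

Expected: [120.0, 120.0, 60.0]. χ² = 1.725. df = 2, critical = 5.991. Fail to reject H₀.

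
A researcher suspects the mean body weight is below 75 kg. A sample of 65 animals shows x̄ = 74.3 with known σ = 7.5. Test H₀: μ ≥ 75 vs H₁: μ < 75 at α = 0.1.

z = -0.752. Critical value: -1.28. Fail to reject H₀.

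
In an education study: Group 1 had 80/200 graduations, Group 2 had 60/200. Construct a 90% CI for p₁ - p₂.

p̂₁ = 0.4, p̂₂ = 0.3. Difference = 0.1. CI = (0.022, 0.178)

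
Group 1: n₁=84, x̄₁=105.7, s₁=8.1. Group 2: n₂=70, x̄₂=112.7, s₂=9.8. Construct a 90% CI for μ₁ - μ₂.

Difference = -7.0. SE = √(8.1²/84 + 9.8²/70) = 1.467. CI = (-9.41, -4.59)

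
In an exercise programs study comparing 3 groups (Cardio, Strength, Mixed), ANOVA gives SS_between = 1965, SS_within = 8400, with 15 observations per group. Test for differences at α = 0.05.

df_between = 2, df_within = 42. F = MS_between/MS_within = 982.5/200.0 = 4.912. F_crit ≈ 3.22. Reject H₀. At least one mean differs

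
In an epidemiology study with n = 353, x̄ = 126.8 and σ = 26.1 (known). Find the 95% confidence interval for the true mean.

CI = x̄ ± z*(σ/√n) = 126.8 ± 1.96(26.1/√353) = 126.8 ± 2.72 = (124.08, 129.52)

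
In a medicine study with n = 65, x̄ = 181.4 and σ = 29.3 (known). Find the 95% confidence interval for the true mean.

CI = x̄ ± z*(σ/√n) = 181.4 ± 1.96(29.3/√65) = 181.4 ± 7.12 = (174.28, 188.52)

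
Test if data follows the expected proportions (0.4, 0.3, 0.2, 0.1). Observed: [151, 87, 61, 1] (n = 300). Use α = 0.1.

Expected: [120.0, 90.0, 60.0, 30.0]. χ² = 36.158. df = 3, critical = 6.251. Reject H₀.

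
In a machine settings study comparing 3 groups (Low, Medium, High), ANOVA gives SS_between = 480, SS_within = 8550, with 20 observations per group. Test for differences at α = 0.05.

df_between = 2, df_within = 57. F = MS_between/MS_within = 240.0/150.0 = 1.6. F_crit ≈ 3.159. Fail to reject H₀.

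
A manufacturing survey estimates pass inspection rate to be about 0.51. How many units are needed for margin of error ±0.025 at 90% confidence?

n = z²p(1-p)/E² = 1.645²×0.51×0.49/0.025² = 1082.0 → n = 1082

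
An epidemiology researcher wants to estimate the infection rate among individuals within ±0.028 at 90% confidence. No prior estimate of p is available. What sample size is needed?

Conservative approach: use p = 0.5 (maximizes p(1-p) = 0.25). n = z²(0.25)/E² = 1.645²×0.25/0.028² = 862.9 → n = 863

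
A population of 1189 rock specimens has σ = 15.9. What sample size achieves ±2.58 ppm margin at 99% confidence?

Without FPC: n₀ = (2.576×15.9/2.58)² = 252.027. With FPC: n = n₀N/(n₀+N-1) = 208.1 → n = 209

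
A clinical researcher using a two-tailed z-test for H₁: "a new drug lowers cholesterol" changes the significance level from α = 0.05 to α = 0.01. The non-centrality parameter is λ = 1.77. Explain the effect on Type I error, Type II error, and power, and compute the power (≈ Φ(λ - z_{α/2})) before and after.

Decreasing α from 0.05 to 0.01:
• Type I error rate decreases (α is the Type I rate by definition).
• Critical value moves from z_{α/2} = 1.96 to 2.576, so power = Φ(λ - z_{α/2}) goes from Φ(1.77 - 1.96) = 0.425 to Φ(1.77 - 2.576) = 0.21.
• Type II error rate β = 1 - power therefore increases (0.575 → 0.79).
Appropriate when false positives are costly — here, approving an ineffective drug — patients take a useless medication and may skip effective alternatives.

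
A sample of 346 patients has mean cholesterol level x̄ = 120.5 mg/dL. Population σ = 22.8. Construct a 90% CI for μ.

CI = x̄ ± z*(σ/√n) = 120.5 ± 1.645(22.8/√346) = 120.5 ± 2.02 = (118.48, 122.52)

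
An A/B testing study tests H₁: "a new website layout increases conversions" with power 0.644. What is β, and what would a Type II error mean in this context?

β = 1 - power = 1 - 0.644 = 0.356. A Type II error is failing to reject H₀ when H₀ is false (false negative) — here, failing to conclude that a new website layout increases conversions when in fact it is true. Consequence: discarding a layout that would have improved conversions — lost revenue.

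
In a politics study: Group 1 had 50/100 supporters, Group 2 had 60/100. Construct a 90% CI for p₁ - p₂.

p̂₁ = 0.5, p̂₂ = 0.6. Difference = -0.1. CI = (-0.215, 0.015)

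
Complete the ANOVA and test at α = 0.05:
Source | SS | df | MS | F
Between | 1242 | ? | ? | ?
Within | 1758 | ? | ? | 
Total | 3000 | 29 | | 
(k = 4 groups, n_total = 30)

df_between = 3, df_within = 26. MS_between = 414.0, MS_within = 67.62. F = 6.123, F_crit ≈ 2.975. Reject H₀.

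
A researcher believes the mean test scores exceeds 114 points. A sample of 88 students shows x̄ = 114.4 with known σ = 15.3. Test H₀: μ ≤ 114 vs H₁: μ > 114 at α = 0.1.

z = 0.245. Critical value: 1.28. Fail to reject H₀.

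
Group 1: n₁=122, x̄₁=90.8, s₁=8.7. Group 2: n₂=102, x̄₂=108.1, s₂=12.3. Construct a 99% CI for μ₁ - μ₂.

Difference = -17.3. SE = √(8.7²/122 + 12.3²/102) = 1.45. CI = (-21.04, -13.56)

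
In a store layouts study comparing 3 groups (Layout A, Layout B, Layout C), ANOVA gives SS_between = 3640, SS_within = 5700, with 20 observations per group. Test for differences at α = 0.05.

df_between = 2, df_within = 57. F = MS_between/MS_within = 1820.0/100.0 = 18.2. F_crit ≈ 3.159. Reject H₀. At least one mean differs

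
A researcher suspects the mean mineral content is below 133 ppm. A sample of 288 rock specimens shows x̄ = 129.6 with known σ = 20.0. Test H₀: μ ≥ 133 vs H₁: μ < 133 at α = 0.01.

z = -2.885. Critical value: -2.33. Reject H₀.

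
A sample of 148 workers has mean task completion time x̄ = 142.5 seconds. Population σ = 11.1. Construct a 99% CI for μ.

CI = x̄ ± z*(σ/√n) = 142.5 ± 2.576(11.1/√148) = 142.5 ± 2.35 = (140.15, 144.85)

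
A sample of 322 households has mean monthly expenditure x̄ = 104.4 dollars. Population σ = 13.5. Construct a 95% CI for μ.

CI = x̄ ± z*(σ/√n) = 104.4 ± 1.96(13.5/√322) = 104.4 ± 1.47 = (102.93, 105.87)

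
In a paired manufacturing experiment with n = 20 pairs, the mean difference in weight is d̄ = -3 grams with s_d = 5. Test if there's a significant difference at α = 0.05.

t = d̄/(s_d/√n) = -3/(5/√20) = -2.683. df = 19, critical t = ±2.093. Reject H₀.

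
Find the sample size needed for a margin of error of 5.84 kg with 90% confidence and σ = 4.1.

n = (z*σ/E)² = (1.645×4.1/5.84)² = 1.3 → n = 2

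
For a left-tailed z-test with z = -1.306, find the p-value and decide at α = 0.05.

p = P(Z < -1.306) = Φ(-1.306) ≈ 0.0958. Since p ≥ 0.05, fail to reject H₀ (not significant) at α = 0.05.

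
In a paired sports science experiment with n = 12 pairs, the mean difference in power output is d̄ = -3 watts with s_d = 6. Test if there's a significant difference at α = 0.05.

t = d̄/(s_d/√n) = -3/(6/√12) = -1.732. df = 11, critical t = ±2.201. Fail to reject H₀.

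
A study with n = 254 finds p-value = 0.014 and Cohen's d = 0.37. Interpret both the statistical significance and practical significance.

Statistically significant (p = 0.014 < 0.05). Cohen's d = 0.37 indicates a small effect size. Both statistical and practical significance should be considered.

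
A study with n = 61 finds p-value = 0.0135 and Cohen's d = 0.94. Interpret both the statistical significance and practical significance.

Statistically significant (p = 0.0135 < 0.05). Cohen's d = 0.94 indicates a large effect size. Both statistical and practical significance should be considered.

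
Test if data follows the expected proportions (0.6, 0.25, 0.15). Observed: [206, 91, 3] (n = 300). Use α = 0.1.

Expected: [180.0, 75.0, 45.0]. χ² = 46.369. df = 2, critical = 4.605. Reject H₀.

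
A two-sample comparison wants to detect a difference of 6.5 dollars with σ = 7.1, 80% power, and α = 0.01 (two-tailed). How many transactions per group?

n per group = 2(z_α/2 + z_β)²σ²/d² = 2×(2.576 + 0.84)²×7.1²/6.5² = 27.8 → n = 28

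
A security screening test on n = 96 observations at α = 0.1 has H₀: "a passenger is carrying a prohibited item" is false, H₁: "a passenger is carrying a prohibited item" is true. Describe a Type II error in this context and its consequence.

Type II error: failing to reject H₀ when it is false — concluding that a passenger is carrying a prohibited item is not supported when in fact it is. Consequence: letting a prohibited item through — security breach.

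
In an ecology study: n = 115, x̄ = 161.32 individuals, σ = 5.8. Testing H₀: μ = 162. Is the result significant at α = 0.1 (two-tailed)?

z = (161.32 - 162)/(5.8/√115) = -1.257. Since |z| ≤ 1.645, not significant at α = 0.1.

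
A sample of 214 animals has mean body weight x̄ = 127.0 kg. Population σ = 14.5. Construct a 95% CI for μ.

CI = x̄ ± z*(σ/√n) = 127.0 ± 1.96(14.5/√214) = 127.0 ± 1.94 = (125.06, 128.94)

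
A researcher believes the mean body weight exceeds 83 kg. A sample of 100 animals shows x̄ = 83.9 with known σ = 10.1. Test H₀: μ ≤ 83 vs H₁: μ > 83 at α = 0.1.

z = 0.891. Critical value: 1.28. Fail to reject H₀.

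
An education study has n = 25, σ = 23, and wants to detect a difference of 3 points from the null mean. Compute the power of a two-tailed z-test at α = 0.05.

SE = σ/√n = 23/√25 = 4.6. Non-centrality λ = d/SE = 3/4.6 = 0.652. Power ≈ Φ(λ - z_{α/2}) = Φ(0.652 - 1.96) = Φ(-1.308) = 0.095.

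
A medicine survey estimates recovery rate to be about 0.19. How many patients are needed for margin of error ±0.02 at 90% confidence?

n = z²p(1-p)/E² = 1.645²×0.19×0.81/0.02² = 1041.1 → n = 1042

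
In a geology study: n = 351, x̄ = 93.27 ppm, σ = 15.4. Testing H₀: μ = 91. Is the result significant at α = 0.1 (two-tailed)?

z = (93.27 - 91)/(15.4/√351) = 2.762. Since |z| > 1.645, significant at α = 0.1.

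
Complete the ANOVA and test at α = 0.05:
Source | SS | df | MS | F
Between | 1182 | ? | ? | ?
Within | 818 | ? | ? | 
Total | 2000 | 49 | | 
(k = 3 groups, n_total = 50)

df_between = 2, df_within = 47. MS_between = 591.0, MS_within = 17.4. F = 33.957, F_crit ≈ 3.195. Reject H₀.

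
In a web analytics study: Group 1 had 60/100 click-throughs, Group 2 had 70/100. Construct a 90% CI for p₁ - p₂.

p̂₁ = 0.6, p̂₂ = 0.7. Difference = -0.1. CI = (-0.21, 0.01)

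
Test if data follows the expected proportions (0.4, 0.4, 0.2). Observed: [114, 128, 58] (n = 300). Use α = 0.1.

Expected: [120.0, 120.0, 60.0]. χ² = 0.9. df = 2, critical = 4.605. Fail to reject H₀.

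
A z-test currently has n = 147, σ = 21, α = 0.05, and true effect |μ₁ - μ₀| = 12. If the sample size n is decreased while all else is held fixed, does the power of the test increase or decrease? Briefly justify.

Power decreases: a smaller n inflates the standard error σ/√n, pulling the sampling distribution under H₁ back toward the critical value.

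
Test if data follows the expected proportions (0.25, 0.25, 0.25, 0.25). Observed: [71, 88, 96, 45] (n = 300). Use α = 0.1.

Expected: [75.0, 75.0, 75.0, 75.0]. χ² = 20.347. df = 3, critical = 6.251. Reject H₀.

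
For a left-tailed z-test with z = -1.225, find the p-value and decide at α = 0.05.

p = P(Z < -1.225) = Φ(-1.225) ≈ 0.1103. Since p ≥ 0.05, fail to reject H₀ (not significant) at α = 0.05.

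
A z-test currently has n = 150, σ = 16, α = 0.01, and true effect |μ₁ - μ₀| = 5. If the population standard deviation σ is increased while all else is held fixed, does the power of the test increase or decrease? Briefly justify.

Power decreases: a larger σ inflates the standard error σ/√n, pulling the sampling distribution under H₁ back toward the critical value.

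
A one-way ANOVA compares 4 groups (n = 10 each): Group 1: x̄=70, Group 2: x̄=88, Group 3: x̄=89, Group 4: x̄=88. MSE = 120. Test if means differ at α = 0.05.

Grand mean = 83.75. SS_between = 2527.5, MS_between = 842.5. F = 7.021, F_crit ≈ 2.866. Reject H₀.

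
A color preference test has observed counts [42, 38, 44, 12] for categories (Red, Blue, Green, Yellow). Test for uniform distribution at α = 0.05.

Expected = 34 each. χ² = Σ(O-E)²/E = 19.529. df = 3, critical value = 7.815. Reject H₀.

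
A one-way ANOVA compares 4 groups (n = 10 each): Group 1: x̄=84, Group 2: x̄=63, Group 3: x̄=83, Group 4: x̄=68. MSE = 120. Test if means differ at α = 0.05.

Grand mean = 74.5. SS_between = 3370.0, MS_between = 1123.33. F = 9.361, F_crit ≈ 2.866. Reject H₀.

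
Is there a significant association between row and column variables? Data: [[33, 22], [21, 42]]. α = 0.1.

χ² = 8.413. df = 1, critical = 2.706. Reject H₀. Variables are dependent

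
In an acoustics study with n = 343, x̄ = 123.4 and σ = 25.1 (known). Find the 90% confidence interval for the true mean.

CI = x̄ ± z*(σ/√n) = 123.4 ± 1.645(25.1/√343) = 123.4 ± 2.23 = (121.17, 125.63)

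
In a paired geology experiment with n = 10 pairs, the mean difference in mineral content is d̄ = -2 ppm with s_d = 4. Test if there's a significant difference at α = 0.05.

t = d̄/(s_d/√n) = -2/(4/√10) = -1.581. df = 9, critical t = ±2.262. Fail to reject H₀.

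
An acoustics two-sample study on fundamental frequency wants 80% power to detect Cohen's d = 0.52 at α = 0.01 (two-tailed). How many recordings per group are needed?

z_{α/2} = 2.576, z_β = Φ⁻¹(0.8) = 0.842. For medium effect (d = 0.52): n per group = 2(z_{α/2} + z_β)²/d² = 2(2.576 + 0.842)²/0.52² = 86.4 → 87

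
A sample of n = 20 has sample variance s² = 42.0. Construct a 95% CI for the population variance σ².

df = 19. χ²_{0.025} = 32.852, χ²_{0.975} = 8.907. CI for σ² = ((n-1)s²/χ²_{α/2}, (n-1)s²/χ²_{1-α/2}) = (19·42.0/32.852, 19·42.0/8.907) = (24.29, 89.59)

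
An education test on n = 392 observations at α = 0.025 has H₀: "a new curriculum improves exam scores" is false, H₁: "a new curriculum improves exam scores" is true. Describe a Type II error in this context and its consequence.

Type II error: failing to reject H₀ when it is false — concluding that a new curriculum improves exam scores is not supported when in fact it is. Consequence: keeping the old curriculum when the new one would have helped students.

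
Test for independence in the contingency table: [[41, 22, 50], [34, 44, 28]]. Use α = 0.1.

χ² = 13.982. df = 2, critical = 4.605. Reject H₀. Variables are dependent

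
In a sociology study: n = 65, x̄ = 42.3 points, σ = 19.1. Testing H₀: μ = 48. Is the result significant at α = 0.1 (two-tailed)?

z = (42.3 - 48)/(19.1/√65) = -2.406. Since |z| > 1.645, significant at α = 0.1.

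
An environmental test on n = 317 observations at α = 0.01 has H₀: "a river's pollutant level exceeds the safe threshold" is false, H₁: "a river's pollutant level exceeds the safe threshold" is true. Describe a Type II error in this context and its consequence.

Type II error: failing to reject H₀ when it is false — concluding that a river's pollutant level exceeds the safe threshold is not supported when in fact it is. Consequence: allowing unsafe pollution to continue.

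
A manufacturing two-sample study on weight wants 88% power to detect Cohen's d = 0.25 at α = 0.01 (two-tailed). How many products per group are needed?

z_{α/2} = 2.576, z_β = Φ⁻¹(0.88) = 1.175. For small effect (d = 0.25): n per group = 2(z_{α/2} + z_β)²/d² = 2(2.576 + 1.175)²/0.25² = 450.2 → 451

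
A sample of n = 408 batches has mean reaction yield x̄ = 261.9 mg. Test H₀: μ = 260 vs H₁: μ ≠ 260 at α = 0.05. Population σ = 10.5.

z = (x̄ - μ₀)/(σ/√n) = (261.9 - 260)/(10.5/√408) = 3.655. Critical value: ±1.96. Since |3.655| > 1.96, Reject H₀.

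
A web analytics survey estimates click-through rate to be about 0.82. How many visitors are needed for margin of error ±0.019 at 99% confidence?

n = z²p(1-p)/E² = 2.576²×0.82×0.18/0.019² = 2713.1 → n = 2714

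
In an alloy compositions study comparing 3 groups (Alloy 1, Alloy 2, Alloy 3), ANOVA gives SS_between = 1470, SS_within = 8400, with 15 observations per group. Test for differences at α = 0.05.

df_between = 2, df_within = 42. F = MS_between/MS_within = 735.0/200.0 = 3.675. F_crit ≈ 3.22. Reject H₀. At least one mean differs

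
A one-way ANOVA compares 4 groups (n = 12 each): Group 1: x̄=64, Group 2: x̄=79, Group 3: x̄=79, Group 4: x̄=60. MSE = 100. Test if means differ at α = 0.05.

Grand mean = 70.5. SS_between = 3564.0, MS_between = 1188.0. F = 11.88, F_crit ≈ 2.816. Reject H₀.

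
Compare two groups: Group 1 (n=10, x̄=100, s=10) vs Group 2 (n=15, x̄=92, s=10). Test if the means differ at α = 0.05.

Pooled sp = 10.0. t = 1.96, df = 23. Critical t = ±2.069. Fail to reject H₀.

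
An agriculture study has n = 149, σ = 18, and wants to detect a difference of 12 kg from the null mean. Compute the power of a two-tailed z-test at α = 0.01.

SE = σ/√n = 18/√149 = 1.475. Non-centrality λ = d/SE = 12/1.475 = 8.138. Power ≈ Φ(λ - z_{α/2}) = Φ(8.138 - 2.576) = Φ(5.562) = 1.0.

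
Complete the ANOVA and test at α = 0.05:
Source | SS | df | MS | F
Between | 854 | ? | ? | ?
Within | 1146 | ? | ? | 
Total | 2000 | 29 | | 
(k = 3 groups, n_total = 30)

df_between = 2, df_within = 27. MS_between = 427.0, MS_within = 42.44. F = 10.06, F_crit ≈ 3.354. Reject H₀.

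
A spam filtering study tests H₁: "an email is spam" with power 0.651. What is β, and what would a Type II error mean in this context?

β = 1 - power = 1 - 0.651 = 0.349. A Type II error is failing to reject H₀ when H₀ is false (false negative) — here, failing to conclude that an email is spam when in fact it is true. Consequence: a spam email lands in the inbox.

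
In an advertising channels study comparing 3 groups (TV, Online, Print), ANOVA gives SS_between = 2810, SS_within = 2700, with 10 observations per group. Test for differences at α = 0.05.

df_between = 2, df_within = 27. F = MS_between/MS_within = 1405.0/100.0 = 14.05. F_crit ≈ 3.354. Reject H₀. At least one mean differs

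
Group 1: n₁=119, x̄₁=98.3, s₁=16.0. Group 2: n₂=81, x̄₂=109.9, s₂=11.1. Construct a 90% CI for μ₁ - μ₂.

Difference = -11.6. SE = √(16.0²/119 + 11.1²/81) = 1.916. CI = (-14.75, -8.45)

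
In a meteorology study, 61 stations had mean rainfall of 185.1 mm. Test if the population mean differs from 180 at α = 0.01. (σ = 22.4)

z = (x̄ - μ₀)/(σ/√n) = (185.1 - 180)/(22.4/√61) = 1.778. Critical value: ±2.576. Since |1.778| ≤ 2.576, Fail to reject H₀.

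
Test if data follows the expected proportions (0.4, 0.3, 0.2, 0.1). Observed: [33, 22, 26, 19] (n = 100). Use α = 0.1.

Expected: [40.0, 30.0, 20.0, 10.0]. χ² = 13.258. df = 3, critical = 6.251. Reject H₀.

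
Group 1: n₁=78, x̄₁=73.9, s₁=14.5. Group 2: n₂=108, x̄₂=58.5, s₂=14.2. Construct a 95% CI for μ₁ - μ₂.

Difference = 15.4. SE = √(14.5²/78 + 14.2²/108) = 2.136. CI = (11.21, 19.59)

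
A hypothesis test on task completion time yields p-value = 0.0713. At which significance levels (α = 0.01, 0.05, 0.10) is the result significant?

p = 0.0713. Significant at: α = 0.1.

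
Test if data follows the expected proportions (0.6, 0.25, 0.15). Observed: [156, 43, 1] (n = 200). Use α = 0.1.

Expected: [120.0, 50.0, 30.0]. χ² = 39.813. df = 2, critical = 4.605. Reject H₀.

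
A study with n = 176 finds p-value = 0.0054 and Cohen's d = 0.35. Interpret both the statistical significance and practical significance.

Statistically significant (p = 0.0054 < 0.05). Cohen's d = 0.35 indicates a small effect size. Both statistical and practical significance should be considered.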